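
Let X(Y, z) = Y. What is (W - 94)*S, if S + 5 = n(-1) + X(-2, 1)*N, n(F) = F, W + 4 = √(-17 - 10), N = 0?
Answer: 588 - 18*I*√3 ≈ 588.0 - 31.177*I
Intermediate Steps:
W = -4 + 3*I*√3 (W = -4 + √(-17 - 10) = -4 + √(-27) = -4 + 3*I*√3 ≈ -4.0 + 5.1962*I)
S = -6 (S = -5 + (-1 - 2*0) = -5 + (-1 + 0) = -5 - 1 = -6)
(W - 94)*S = ((-4 + 3*I*√3) - 94)*(-6) = (-98 + 3*I*√3)*(-6) = 588 - 18*I*√3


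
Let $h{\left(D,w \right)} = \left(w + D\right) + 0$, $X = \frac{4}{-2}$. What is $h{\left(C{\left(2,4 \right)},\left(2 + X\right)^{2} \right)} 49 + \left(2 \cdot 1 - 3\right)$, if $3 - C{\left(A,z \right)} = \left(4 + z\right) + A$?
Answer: $-344$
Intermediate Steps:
$C{\left(A,z \right)} = -1 - A - z$ ($C{\left(A,z \right)} = 3 - \left(\left(4 + z\right) + A\right) = 3 - \left(4 + A + z\right) = -1 - A - z$)
$X = -2$ ($X = 4 \left(- \frac{1}{2}\right) = -2$)
$h{\left(D,w \right)} = D + w$ ($h{\left(D,w \right)} = \left(D + w\right) + 0 = D + w$)
$h{\left(C{\left(2,4 \right)},\left(2 + X\right)^{2} \right)} 49 + \left(2 \cdot 1 - 3\right) = \left(\left(-1 - 2 - 4\right) + \left(2 - 2\right)^{2}\right) 49 + \left(2 \cdot 1 - 3\right) = \left(\left(-1 - 2 - 4\right) + 0^{2}\right) 49 + \left(2 - 3\right) = \left(-7 + 0\right) 49 - 1 = \left(-7\right) 49 - 1 = -343 - 1 = -344$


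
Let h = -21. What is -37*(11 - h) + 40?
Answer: -1144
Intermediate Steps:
-37*(11 - h) + 40 = -37*(11 - 1*(-21)) + 40 = -37*(11 + 21) + 40 = -37*32 + 40 = -1184 + 40 = -1144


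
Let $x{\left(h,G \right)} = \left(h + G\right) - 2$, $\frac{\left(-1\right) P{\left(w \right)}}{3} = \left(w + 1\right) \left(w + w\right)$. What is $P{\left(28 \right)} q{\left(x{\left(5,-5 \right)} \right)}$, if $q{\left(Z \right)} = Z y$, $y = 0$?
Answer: $0$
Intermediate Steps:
$P{\left(w \right)} = - 6 w \left(1 + w\right)$ ($P{\left(w \right)} = - 3 \left(w + 1\right) \left(w + w\right) = - 3 \left(1 + w\right) 2 w = - 3 \cdot 2 w \left(1 + w\right) = - 6 w \left(1 + w\right)$)
$x{\left(h,G \right)} = -2 + G + h$ ($x{\left(h,G \right)} = \left(G + h\right) - 2 = -2 + G + h$)
$q{\left(Z \right)} = 0$ ($q{\left(Z \right)} = Z 0 = 0$)
$P{\left(28 \right)} q{\left(x{\left(5,-5 \right)} \right)} = \left(-6\right) 28 \left(1 + 28\right) 0 = \left(-6\right) 28 \cdot 29 \cdot 0 = \left(-4872\right) 0 = 0$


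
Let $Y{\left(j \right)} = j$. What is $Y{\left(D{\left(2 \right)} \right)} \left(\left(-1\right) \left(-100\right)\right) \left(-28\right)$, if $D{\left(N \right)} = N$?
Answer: $-5600$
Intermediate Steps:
$Y{\left(D{\left(2 \right)} \right)} \left(\left(-1\right) \left(-100\right)\right) \left(-28\right) = 2 \left(\left(-1\right) \left(-100\right)\right) \left(-28\right) = 2 \cdot 100 \left(-28\right) = 200 \left(-28\right) = -5600$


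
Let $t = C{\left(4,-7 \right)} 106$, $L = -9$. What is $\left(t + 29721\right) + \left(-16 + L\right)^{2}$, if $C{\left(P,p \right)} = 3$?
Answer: $30664$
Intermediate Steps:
$t = 318$ ($t = 3 \cdot 106 = 318$)
$\left(t + 29721\right) + \left(-16 + L\right)^{2} = \left(318 + 29721\right) + \left(-16 - 9\right)^{2} = 30039 + \left(-25\right)^{2} = 30039 + 625 = 30664$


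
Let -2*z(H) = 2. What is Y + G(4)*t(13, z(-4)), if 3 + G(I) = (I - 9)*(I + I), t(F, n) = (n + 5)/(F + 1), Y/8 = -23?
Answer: -1374/7 ≈ -196.29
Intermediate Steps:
z(H) = -1 (z(H) = -½*2 = -1)
Y = -184 (Y = 8*(-23) = -184)
t(F, n) = (5 + n)/(1 + F)
G(I) = -3 + 2*I*(-9 + I) (G(I) = -3 + (I - 9)*(I + I) = -3 + (-9 + I)*(2*I) = -3 + 2*I*(-9 + I))
Y + G(4)*t(13, z(-4)) = -184 + (-3 - 18*4 + 2*4²)*((5 - 1)/(1 + 13)) = -184 + (-3 - 72 + 2*16)*(4/14) = -184 + (-3 - 72 + 32)*((1/14)*4) = -184 - 43*2/7 = -184 - 86/7 = -1374/7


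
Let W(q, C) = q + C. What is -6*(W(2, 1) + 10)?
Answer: -78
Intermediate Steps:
W(q, C) = C + q
-6*(W(2, 1) + 10) = -6*((1 + 2) + 10) = -6*(3 + 10) = -6*13 = -78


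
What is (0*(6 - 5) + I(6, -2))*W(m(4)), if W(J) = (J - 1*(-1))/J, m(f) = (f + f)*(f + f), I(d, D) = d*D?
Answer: -195/16 ≈ -12.188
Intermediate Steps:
I(d, D) = D*d
m(f) = 4*f**2 (m(f) = (2*f)*(2*f) = 4*f**2)
W(J) = (1 + J)/J (W(J) = (J + 1)/J = (1 + J)/J)
(0*(6 - 5) + I(6, -2))*W(m(4)) = (0*(6 - 5) - 2*6)*((1 + 4*4**2)/((4*4**2))) = (0*1 - 12)*((1 + 4*16)/((4*16))) = (0 - 12)*((1 + 64)/64) = -3*65/16 = -12*65/64 = -195/16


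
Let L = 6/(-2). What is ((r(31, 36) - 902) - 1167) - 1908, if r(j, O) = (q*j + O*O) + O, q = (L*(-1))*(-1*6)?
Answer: -3203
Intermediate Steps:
L = -3 (L = 6*(-½) = -3)
q = -18 (q = (-3*(-1))*(-1*6) = 3*(-6) = -18)
r(j, O) = O + O² - 18*j (r(j, O) = (-18*j + O*O) + O = (-18*j + O²) + O = (O² - 18*j) + O = O + O² - 18*j)
((r(31, 36) - 902) - 1167) - 1908 = (((36 + 36² - 18*31) - 902) - 1167) - 1908 = (((36 + 1296 - 558) - 902) - 1167) - 1908 = ((774 - 902) - 1167) - 1908 = (-128 - 1167) - 1908 = -1295 - 1908 = -3203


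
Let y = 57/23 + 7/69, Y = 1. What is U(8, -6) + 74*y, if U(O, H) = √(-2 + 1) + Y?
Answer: 13241/69 + I ≈ 191.9 + 1.0*I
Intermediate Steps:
U(O, H) = 1 + I (U(O, H) = √(-2 + 1) + 1 = √(-1) + 1 = I + 1 = 1 + I)
y = 178/69 (y = 57*(1/23) + 7*(1/69) = 57/23 + 7/69 = 178/69 ≈ 2.5797)
U(8, -6) + 74*y = (1 + I) + 74*(178/69) = (1 + I) + 13172/69 = 13241/69 + I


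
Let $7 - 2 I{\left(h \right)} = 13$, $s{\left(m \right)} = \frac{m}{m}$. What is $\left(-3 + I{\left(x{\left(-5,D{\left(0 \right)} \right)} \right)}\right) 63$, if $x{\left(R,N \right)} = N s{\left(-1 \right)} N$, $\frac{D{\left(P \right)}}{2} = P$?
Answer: $-378$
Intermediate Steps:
$D{\left(P \right)} = 2 P$
$s{\left(m \right)} = 1$
$x{\left(R,N \right)} = N^{2}$ ($x{\left(R,N \right)} = N 1 N = N N = N^{2}$)
$I{\left(h \right)} = -3$ ($I{\left(h \right)} = \frac{7}{2} - \frac{13}{2} = -3$)
$\left(-3 + I{\left(x{\left(-5,D{\left(0 \right)} \right)} \right)}\right) 63 = \left(-3 - 3\right) 63 = \left(-6\right) 63 = -378$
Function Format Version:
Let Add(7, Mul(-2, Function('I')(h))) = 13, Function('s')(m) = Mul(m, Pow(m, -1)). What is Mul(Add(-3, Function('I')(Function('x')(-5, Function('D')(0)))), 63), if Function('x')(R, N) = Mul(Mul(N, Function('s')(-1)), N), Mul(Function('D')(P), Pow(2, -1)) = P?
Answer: -378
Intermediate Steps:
Function('D')(P) = Mul(2, P)
Function('s')(m) = 1
Function('x')(R, N) = Pow(N, 2) (Function('x')(R, N) = Mul(Mul(N, 1), N) = Mul(N, N) = Pow(N, 2))
Function('I')(h) = -3 (Function('I')(h) = Add(Rational(7, 2), Mul(Rational(-1, 2), 13)) = Add(Rational(7, 2), Rational(-13, 2)) = -3)
Mul(Add(-3, Function('I')(Function('x')(-5, Function('D')(0)))), 63) = Mul(Add(-3, -3), 63) = Mul(-6, 63) = -378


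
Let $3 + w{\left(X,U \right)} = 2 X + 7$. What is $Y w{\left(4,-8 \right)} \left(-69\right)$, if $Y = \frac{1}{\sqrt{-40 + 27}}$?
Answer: $\frac{828 i \sqrt{13}}{13} \approx 229.65 i$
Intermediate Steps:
$Y = - \frac{i \sqrt{13}}{13}$ ($Y = \frac{1}{\sqrt{-13}} = \frac{1}{i \sqrt{13}} = - \frac{i \sqrt{13}}{13} \approx - 0.27735 i$)
$w{\left(X,U \right)} = 4 + 2 X$ ($w{\left(X,U \right)} = -3 + \left(2 X + 7\right) = -3 + \left(7 + 2 X\right) = 4 + 2 X$)
$Y w{\left(4,-8 \right)} \left(-69\right) = - \frac{i \sqrt{13}}{13} \left(4 + 2 \cdot 4\right) \left(-69\right) = - \frac{i \sqrt{13}}{13} \left(4 + 8\right) \left(-69\right) = - \frac{i \sqrt{13}}{13} \cdot 12 \left(-69\right) = - \frac{12 i \sqrt{13}}{13} \left(-69\right) = \frac{828 i \sqrt{13}}{13}$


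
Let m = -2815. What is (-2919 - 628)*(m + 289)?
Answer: 8959722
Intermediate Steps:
(-2919 - 628)*(m + 289) = (-2919 - 628)*(-2815 + 289) = -3547*(-2526) = 8959722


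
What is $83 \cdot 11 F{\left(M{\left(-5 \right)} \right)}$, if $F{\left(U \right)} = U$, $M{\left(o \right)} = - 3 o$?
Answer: $13695$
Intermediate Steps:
$83 \cdot 11 F{\left(M{\left(-5 \right)} \right)} = 83 \cdot 11 \left(\left(-3\right) \left(-5\right)\right) = 913 \cdot 15 = 13695$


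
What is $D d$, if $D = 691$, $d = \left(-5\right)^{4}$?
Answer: $431875$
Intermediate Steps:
$d = 625$
$D d = 691 \cdot 625 = 431875$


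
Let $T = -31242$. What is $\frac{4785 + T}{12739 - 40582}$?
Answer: $\frac{8819}{9281} \approx 0.95022$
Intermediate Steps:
$\frac{4785 + T}{12739 - 40582} = \frac{4785 - 31242}{12739 - 40582} = - \frac{26457}{-27843} = \left(-26457\right) \left(- \frac{1}{27843}\right) = \frac{8819}{9281}$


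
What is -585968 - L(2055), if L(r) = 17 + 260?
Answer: -586245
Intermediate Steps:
L(r) = 277
-585968 - L(2055) = -585968 - 1*277 = -585968 - 277 = -586245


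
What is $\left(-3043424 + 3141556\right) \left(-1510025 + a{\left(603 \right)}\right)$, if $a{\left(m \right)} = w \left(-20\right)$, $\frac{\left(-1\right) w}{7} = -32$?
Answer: $-148621404660$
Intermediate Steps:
$w = 224$ ($w = \left(-7\right) \left(-32\right) = 224$)
$a{\left(m \right)} = -4480$ ($a{\left(m \right)} = 224 \left(-20\right) = -4480$)
$\left(-3043424 + 3141556\right) \left(-1510025 + a{\left(603 \right)}\right) = \left(-3043424 + 3141556\right) \left(-1510025 - 4480\right) = 98132 \left(-1514505\right) = -148621404660$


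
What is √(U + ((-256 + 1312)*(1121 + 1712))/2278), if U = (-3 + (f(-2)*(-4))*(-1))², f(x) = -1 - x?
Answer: √1705040857/1139 ≈ 36.253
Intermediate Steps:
U = 1 (U = (-3 + ((-1 - 1*(-2))*(-4))*(-1))² = (-3 + ((-1 + 2)*(-4))*(-1))² = (-3 + (1*(-4))*(-1))² = (-3 - 4*(-1))² = (-3 + 4)² = 1² = 1)
√(U + ((-256 + 1312)*(1121 + 1712))/2278) = √(1 + ((-256 + 1312)*(1121 + 1712))/2278) = √(1 + (1056*2833)*(1/2278)) = √(1 + 2991648*(1/2278)) = √(1 + 1495824/1139) = √(1496963/1139) = √1705040857/1139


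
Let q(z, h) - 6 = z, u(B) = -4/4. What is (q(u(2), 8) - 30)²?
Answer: 625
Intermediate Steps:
u(B) = -1 (u(B) = -4*¼ = -1)
q(z, h) = 6 + z
(q(u(2), 8) - 30)² = ((6 - 1) - 30)² = (5 - 30)² = (-25)² = 625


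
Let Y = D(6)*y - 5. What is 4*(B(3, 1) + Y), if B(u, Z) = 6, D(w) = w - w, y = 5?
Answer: 4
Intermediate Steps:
D(w) = 0
Y = -5 (Y = 0*5 - 5 = 0 - 5 = -5)
4*(B(3, 1) + Y) = 4*(6 - 5) = 4*1 = 4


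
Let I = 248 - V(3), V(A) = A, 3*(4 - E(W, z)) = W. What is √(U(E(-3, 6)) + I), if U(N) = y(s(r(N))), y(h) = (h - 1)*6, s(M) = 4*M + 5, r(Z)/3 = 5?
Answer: √629 ≈ 25.080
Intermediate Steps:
E(W, z) = 4 - W/3
r(Z) = 15 (r(Z) = 3*5 = 15)
s(M) = 5 + 4*M
y(h) = -6 + 6*h (y(h) = (-1 + h)*6 = -6 + 6*h)
U(N) = 384 (U(N) = -6 + 6*(5 + 4*15) = -6 + 6*(5 + 60) = -6 + 6*65 = -6 + 390 = 384)
I = 245 (I = 248 - 1*3 = 248 - 3 = 245)
√(U(E(-3, 6)) + I) = √(384 + 245) = √629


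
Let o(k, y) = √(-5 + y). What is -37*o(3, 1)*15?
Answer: -1110*I ≈ -1110.0*I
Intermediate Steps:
-37*o(3, 1)*15 = -37*√(-5 + 1)*15 = -74*I*15 = -1110*I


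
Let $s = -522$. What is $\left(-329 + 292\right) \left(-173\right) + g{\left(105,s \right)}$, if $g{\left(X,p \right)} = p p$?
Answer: $278885$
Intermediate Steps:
$g{\left(X,p \right)} = p^{2}$
$\left(-329 + 292\right) \left(-173\right) + g{\left(105,s \right)} = \left(-329 + 292\right) \left(-173\right) + \left(-522\right)^{2} = \left(-37\right) \left(-173\right) + 272484 = 6401 + 272484 = 278885$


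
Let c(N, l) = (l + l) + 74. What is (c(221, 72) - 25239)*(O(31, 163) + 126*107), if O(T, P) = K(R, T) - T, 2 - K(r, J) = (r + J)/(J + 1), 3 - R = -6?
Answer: -1346304947/4 ≈ -3.3658e+8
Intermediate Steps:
R = 9 (R = 3 - 1*(-6) = 3 + 6 = 9)
K(r, J) = 2 - (J + r)/(1 + J) (K(r, J) = 2 - (r + J)/(J + 1) = 2 - (J + r)/(1 + J))
O(T, P) = -T + (-7 + T)/(1 + T) (O(T, P) = (2 + T - 1*9)/(1 + T) - T = (2 + T - 9)/(1 + T) - T = (-7 + T)/(1 + T) - T = -T + (-7 + T)/(1 + T))
c(N, l) = 74 + 2*l (c(N, l) = 2*l + 74 = 74 + 2*l)
(c(221, 72) - 25239)*(O(31, 163) + 126*107) = ((74 + 2*72) - 25239)*((-7 - 1*31²)/(1 + 31) + 126*107) = ((74 + 144) - 25239)*((-7 - 1*961)/32 + 13482) = (218 - 25239)*((-7 - 961)/32 + 13482) = -25021*((1/32)*(-968) + 13482) = -25021*(-121/4 + 13482) = -25021*53807/4 = -1346304947/4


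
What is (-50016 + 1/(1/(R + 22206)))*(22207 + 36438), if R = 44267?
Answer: 965120765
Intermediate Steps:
(-50016 + 1/(1/(R + 22206)))*(22207 + 36438) = (-50016 + 1/(1/(44267 + 22206)))*(22207 + 36438) = (-50016 + 1/(1/66473))*58645 = (-50016 + 66473)*58645 = 16457*58645 = 965120765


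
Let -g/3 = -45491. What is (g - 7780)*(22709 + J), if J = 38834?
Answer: 7920153299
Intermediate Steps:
g = 136473 (g = -3*(-45491) = 136473)
(g - 7780)*(22709 + J) = (136473 - 7780)*(22709 + 38834) = 128693*61543 = 7920153299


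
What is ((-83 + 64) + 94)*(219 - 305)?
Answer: -6450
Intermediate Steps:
((-83 + 64) + 94)*(219 - 305) = (-19 + 94)*(-86) = 75*(-86) = -6450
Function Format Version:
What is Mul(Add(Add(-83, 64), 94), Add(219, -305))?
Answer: -6450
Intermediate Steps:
Mul(Add(Add(-83, 64), 94), Add(219, -305)) = Mul(Add(-19, 94), -86) = Mul(75, -86) = -6450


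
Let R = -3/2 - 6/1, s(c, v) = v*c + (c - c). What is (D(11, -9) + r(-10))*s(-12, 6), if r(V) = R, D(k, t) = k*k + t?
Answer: -7524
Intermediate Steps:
s(c, v) = c*v (s(c, v) = c*v + 0 = c*v)
D(k, t) = t + k² (D(k, t) = k² + t = t + k²)
R = -15/2 (R = -3*½ - 6*1 = -3/2 - 6 = -15/2 ≈ -7.5000)
r(V) = -15/2
(D(11, -9) + r(-10))*s(-12, 6) = ((-9 + 11²) - 15/2)*(-12*6) = ((-9 + 121) - 15/2)*(-72) = (112 - 15/2)*(-72) = (209/2)*(-72) = -7524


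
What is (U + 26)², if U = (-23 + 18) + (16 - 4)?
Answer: 1089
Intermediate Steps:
U = 7 (U = -5 + 12 = 7)
(U + 26)² = (7 + 26)² = 33² = 1089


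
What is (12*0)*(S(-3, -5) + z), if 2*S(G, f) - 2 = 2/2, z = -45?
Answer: 0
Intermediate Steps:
S(G, f) = 3/2 (S(G, f) = 1 + (2/2)/2 = 1 + (2*(½))/2 = 1 + (½)*1 = 1 + ½ = 3/2)
(12*0)*(S(-3, -5) + z) = (12*0)*(3/2 - 45) = 0*(-87/2) = 0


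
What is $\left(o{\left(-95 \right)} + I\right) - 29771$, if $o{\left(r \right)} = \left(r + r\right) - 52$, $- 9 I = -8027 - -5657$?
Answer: $- \frac{89249}{3} \approx -29750.0$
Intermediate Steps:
$I = \frac{790}{3}$ ($I = - \frac{-8027 - -5657}{9} = - \frac{-8027 + 5657}{9} = \left(- \frac{1}{9}\right) \left(-2370\right) = \frac{790}{3} \approx 263.33$)
$o{\left(r \right)} = -52 + 2 r$ ($o{\left(r \right)} = 2 r - 52 = -52 + 2 r$)
$\left(o{\left(-95 \right)} + I\right) - 29771 = \left(\left(-52 + 2 \left(-95\right)\right) + \frac{790}{3}\right) - 29771 = \left(\left(-52 - 190\right) + \frac{790}{3}\right) - 29771 = \left(-242 + \frac{790}{3}\right) - 29771 = \frac{64}{3} - 29771 = - \frac{89249}{3}$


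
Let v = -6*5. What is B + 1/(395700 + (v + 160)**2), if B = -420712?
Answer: -173585771199/412600 ≈ -4.2071e+5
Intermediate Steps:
v = -30
B + 1/(395700 + (v + 160)**2) = -420712 + 1/(395700 + (-30 + 160)**2) = -420712 + 1/(395700 + 130**2) = -420712 + 1/(395700 + 16900) = -420712 + 1/412600 = -173585771199/412600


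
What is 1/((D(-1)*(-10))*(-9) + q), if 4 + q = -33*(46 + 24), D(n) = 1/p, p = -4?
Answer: -2/4673 ≈ -0.00042799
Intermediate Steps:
D(n) = -1/4 (D(n) = 1/(-4) = -1/4)
q = -2314 (q = -4 - 33*(46 + 24) = -4 - 33*70 = -4 - 2310 = -2314)
1/((D(-1)*(-10))*(-9) + q) = 1/(-1/4*(-10)*(-9) - 2314) = 1/((5/2)*(-9) - 2314) = 1/(-45/2 - 2314) = 1/(-4673/2) = -2/4673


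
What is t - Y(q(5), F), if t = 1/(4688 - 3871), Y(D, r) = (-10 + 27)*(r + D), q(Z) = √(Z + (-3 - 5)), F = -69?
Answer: 958342/817 - 17*I*√3 ≈ 1173.0 - 29.445*I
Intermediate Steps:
q(Z) = √(-8 + Z) (q(Z) = √(Z - 8) = √(-8 + Z))
Y(D, r) = 17*D + 17*r (Y(D, r) = 17*(D + r) = 17*D + 17*r)
t = 1/817 ≈ 0.0012240
t - Y(q(5), F) = 1/817 - (17*√(-8 + 5) + 17*(-69)) = 1/817 - (17*√(-3) - 1173) = 1/817 - (17*(I*√3) - 1173) = 1/817 - (17*I*√3 - 1173) = 1/817 - (-1173 + 17*I*√3) = 1/817 + (1173 - 17*I*√3) = 958342/817 - 17*I*√3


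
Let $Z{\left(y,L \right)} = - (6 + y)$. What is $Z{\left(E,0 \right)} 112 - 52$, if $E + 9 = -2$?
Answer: $508$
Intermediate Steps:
$E = -11$ ($E = -9 - 2 = -11$)
$Z{\left(y,L \right)} = -6 - y$
$Z{\left(E,0 \right)} 112 - 52 = \left(-6 - -11\right) 112 - 52 = \left(-6 + 11\right) 112 - 52 = 5 \cdot 112 - 52 = 560 - 52 = 508$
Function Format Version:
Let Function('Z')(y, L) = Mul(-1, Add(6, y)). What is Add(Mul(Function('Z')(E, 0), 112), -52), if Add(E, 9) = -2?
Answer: 508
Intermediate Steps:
E = -11 (E = Add(-9, -2) = -11)
Function('Z')(y, L) = Add(-6, Mul(-1, y))
Add(Mul(Function('Z')(E, 0), 112), -52) = Add(Mul(Add(-6, Mul(-1, -11)), 112), -52) = Add(Mul(Add(-6, 11), 112), -52) = Add(Mul(5, 112), -52) = Add(560, -52) = 508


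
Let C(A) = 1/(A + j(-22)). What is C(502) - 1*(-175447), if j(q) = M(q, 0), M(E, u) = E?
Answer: 84214561/480 ≈ 1.7545e+5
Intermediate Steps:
j(q) = q
C(A) = 1/(-22 + A) (C(A) = 1/(A - 22) = 1/(-22 + A))
C(502) - 1*(-175447) = 1/(-22 + 502) - 1*(-175447) = 1/480 + 175447 = 84214561/480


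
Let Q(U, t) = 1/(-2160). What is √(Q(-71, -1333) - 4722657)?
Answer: I*√153014086815/180 ≈ 2173.2*I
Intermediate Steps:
Q(U, t) = -1/2160
√(Q(-71, -1333) - 4722657) = √(-1/2160 - 4722657) = √(-10200939121/2160) = I*√153014086815/180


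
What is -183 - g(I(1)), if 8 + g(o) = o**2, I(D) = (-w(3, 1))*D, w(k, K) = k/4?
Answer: -2809/16 ≈ -175.56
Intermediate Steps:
w(k, K) = k/4 (w(k, K) = k*(1/4) = k/4)
I(D) = -3*D/4 (I(D) = (-3/4)*D = (-1*3/4)*D = -3*D/4)
g(o) = -8 + o**2
-183 - g(I(1)) = -183 - (-8 + (-3/4*1)**2) = -183 - (-8 + (-3/4)**2) = -183 - (-8 + 9/16) = -183 - 1*(-119/16) = -183 + 119/16 = -2809/16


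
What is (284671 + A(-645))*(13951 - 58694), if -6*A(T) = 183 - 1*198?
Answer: -25474292821/2 ≈ -1.2737e+10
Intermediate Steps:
A(T) = 5/2 (A(T) = -(183 - 1*198)/6 = -(183 - 198)/6 = -⅙*(-15) = 5/2)
(284671 + A(-645))*(13951 - 58694) = (284671 + 5/2)*(13951 - 58694) = (569347/2)*(-44743) = -25474292821/2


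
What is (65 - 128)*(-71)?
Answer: 4473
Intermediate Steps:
(65 - 128)*(-71) = -63*(-71) = 4473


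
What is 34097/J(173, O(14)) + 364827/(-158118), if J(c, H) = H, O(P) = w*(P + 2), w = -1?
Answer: -899531113/421648 ≈ -2133.4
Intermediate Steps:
O(P) = -2 - P (O(P) = -(P + 2) = -(2 + P) = -2 - P)
34097/J(173, O(14)) + 364827/(-158118) = 34097/(-2 - 1*14) + 364827/(-158118) = 34097/(-2 - 14) + 364827*(-1/158118) = 34097/(-16) - 121609/52706 = 34097*(-1/16) - 121609/52706 = -34097/16 - 121609/52706 = -899531113/421648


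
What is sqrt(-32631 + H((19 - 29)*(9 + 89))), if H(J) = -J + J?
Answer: I*sqrt(32631) ≈ 180.64*I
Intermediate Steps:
H(J) = 0
sqrt(-32631 + H((19 - 29)*(9 + 89))) = sqrt(-32631 + 0) = sqrt(-32631) = I*sqrt(32631)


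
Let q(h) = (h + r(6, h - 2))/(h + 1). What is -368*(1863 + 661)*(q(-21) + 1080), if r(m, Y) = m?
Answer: -1003835184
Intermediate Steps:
q(h) = (6 + h)/(1 + h) (q(h) = (h + 6)/(h + 1) = (6 + h)/(1 + h))
-368*(1863 + 661)*(q(-21) + 1080) = -368*(1863 + 661)*((6 - 21)/(1 - 21) + 1080) = -928832*(-15/(-20) + 1080) = -928832*(-1/20*(-15) + 1080) = -928832*(¾ + 1080) = -928832*4323/4 = -368*2727813 = -1003835184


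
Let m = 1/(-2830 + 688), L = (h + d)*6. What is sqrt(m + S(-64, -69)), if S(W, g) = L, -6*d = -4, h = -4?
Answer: I*sqrt(10196158)/714 ≈ 4.4722*I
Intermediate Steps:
d = 2/3 (d = -1/6*(-4) = 2/3 ≈ 0.66667)
L = -20 (L = (-4 + 2/3)*6 = -10/3*6 = -20)
S(W, g) = -20
m = -1/2142 (m = 1/(-2142) = -1/2142 ≈ -0.00046685)
sqrt(m + S(-64, -69)) = sqrt(-1/2142 - 20) = sqrt(-42841/2142) = I*sqrt(10196158)/714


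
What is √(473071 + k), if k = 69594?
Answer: √542665 ≈ 736.66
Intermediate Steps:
√(473071 + k) = √(473071 + 69594) = √542665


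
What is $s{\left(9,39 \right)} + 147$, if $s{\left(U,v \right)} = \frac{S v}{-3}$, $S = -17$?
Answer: $368$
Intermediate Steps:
$s{\left(U,v \right)} = \frac{17 v}{3}$ ($s{\left(U,v \right)} = \frac{\left(-17\right) v}{-3} = - 17 v \left(- \frac{1}{3}\right) = \frac{17 v}{3}$)
$s{\left(9,39 \right)} + 147 = \frac{17}{3} \cdot 39 + 147 = 221 + 147 = 368$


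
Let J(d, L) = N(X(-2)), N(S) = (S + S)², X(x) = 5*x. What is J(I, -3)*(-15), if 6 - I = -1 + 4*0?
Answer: -6000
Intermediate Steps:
I = 7 (I = 6 - (-1 + 4*0) = 6 - (-1 + 0) = 6 - 1*(-1) = 6 + 1 = 7)
N(S) = 4*S² (N(S) = (2*S)² = 4*S²)
J(d, L) = 400 (J(d, L) = 4*(5*(-2))² = 4*(-10)² = 4*100 = 400)
J(I, -3)*(-15) = 400*(-15) = -6000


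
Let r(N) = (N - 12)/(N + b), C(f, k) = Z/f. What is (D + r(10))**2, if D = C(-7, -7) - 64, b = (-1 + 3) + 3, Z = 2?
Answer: 45751696/11025 ≈ 4149.8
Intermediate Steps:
C(f, k) = 2/f
b = 5 (b = 2 + 3 = 5)
r(N) = (-12 + N)/(5 + N) (r(N) = (N - 12)/(N + 5) = (-12 + N)/(5 + N))
D = -450/7 (D = 2/(-7) - 64 = 2*(-1/7) - 64 = -2/7 - 64 = -450/7 ≈ -64.286)
(D + r(10))**2 = (-450/7 + (-12 + 10)/(5 + 10))**2 = (-450/7 - 2/15)**2 = (-6764/105)**2 = 45751696/11025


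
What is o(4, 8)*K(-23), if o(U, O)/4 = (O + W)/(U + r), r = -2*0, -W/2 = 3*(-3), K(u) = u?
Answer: -598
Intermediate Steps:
W = 18 (W = -6*(-3) = -2*(-9) = 18)
r = 0
o(U, O) = 4*(18 + O)/U (o(U, O) = 4*((O + 18)/(U + 0)) = 4*((18 + O)/U) = 4*(18 + O)/U)
o(4, 8)*K(-23) = (4*(18 + 8)/4)*(-23) = (4*(¼)*26)*(-23) = 26*(-23) = -598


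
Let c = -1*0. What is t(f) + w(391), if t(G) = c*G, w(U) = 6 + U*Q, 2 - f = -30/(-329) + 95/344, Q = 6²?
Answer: 14082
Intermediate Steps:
c = 0
Q = 36
f = 184777/113176 (f = 2 - (-30/(-329) + 95/344) = 2 - (-30*(-1/329) + 95*(1/344)) = 2 - (30/329 + 95/344) = 2 - 1*41575/113176 = 2 - 41575/113176 = 184777/113176 ≈ 1.6327)
w(U) = 6 + 36*U (w(U) = 6 + U*36 = 6 + 36*U)
t(G) = 0 (t(G) = 0*G = 0)
t(f) + w(391) = 0 + (6 + 36*391) = 0 + (6 + 14076) = 0 + 14082 = 14082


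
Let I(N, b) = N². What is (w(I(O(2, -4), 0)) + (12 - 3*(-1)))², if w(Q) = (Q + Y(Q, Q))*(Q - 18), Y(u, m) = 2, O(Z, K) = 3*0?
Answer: 441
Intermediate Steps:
O(Z, K) = 0
w(Q) = (-18 + Q)*(2 + Q) (w(Q) = (Q + 2)*(Q - 18) = (2 + Q)*(-18 + Q) = (-18 + Q)*(2 + Q))
(w(I(O(2, -4), 0)) + (12 - 3*(-1)))² = ((-36 + (0²)² - 16*0²) + (12 - 3*(-1)))² = ((-36 + 0² - 16*0) + (12 + 3))² = ((-36 + 0 + 0) + 15)² = (-36 + 15)² = (-21)² = 441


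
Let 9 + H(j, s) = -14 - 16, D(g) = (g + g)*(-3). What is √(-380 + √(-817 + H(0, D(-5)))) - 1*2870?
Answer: -2870 + √(-380 + 2*I*√214) ≈ -2869.3 + 19.508*I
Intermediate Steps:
D(g) = -6*g (D(g) = (2*g)*(-3) = -6*g)
H(j, s) = -39 (H(j, s) = -9 + (-14 - 16) = -9 - 30 = -39)
√(-380 + √(-817 + H(0, D(-5)))) - 1*2870 = √(-380 + √(-817 - 39)) - 1*2870 = √(-380 + √(-856)) - 2870 = √(-380 + 2*I*√214) - 2870 = -2870 + √(-380 + 2*I*√214)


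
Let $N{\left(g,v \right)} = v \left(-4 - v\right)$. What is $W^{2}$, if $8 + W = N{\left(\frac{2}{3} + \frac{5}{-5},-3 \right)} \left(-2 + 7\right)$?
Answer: $49$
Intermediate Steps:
$W = 7$ ($W = -8 + \left(-1\right) \left(-3\right) \left(4 - 3\right) \left(-2 + 7\right) = -8 + \left(-1\right) \left(-3\right) 1 \cdot 5 = -8 + 3 \cdot 5 = -8 + 15 = 7$)
$W^{2} = 7^{2} = 49$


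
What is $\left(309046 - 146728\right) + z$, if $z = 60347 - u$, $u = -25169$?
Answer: $247834$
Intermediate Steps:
$z = 85516$ ($z = 60347 - -25169 = 60347 + 25169 = 85516$)
$\left(309046 - 146728\right) + z = \left(309046 - 146728\right) + 85516 = 162318 + 85516 = 247834$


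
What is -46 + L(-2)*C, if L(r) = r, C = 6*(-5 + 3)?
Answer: -22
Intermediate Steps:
C = -12 (C = 6*(-2) = -12)
-46 + L(-2)*C = -46 - 2*(-12) = -46 + 24 = -22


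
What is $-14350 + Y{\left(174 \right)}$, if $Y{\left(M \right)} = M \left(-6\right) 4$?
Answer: $-18526$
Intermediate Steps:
$Y{\left(M \right)} = - 24 M$ ($Y{\left(M \right)} = - 6 M 4 = - 24 M$)
$-14350 + Y{\left(174 \right)} = -14350 - 4176 = -18526$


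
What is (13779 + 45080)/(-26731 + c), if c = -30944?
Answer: -58859/57675 ≈ -1.0205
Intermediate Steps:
(13779 + 45080)/(-26731 + c) = (13779 + 45080)/(-26731 - 30944) = 58859/(-57675) = 58859*(-1/57675) = -58859/57675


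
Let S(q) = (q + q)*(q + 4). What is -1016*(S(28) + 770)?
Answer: -2602992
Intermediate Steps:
S(q) = 2*q*(4 + q) (S(q) = (2*q)*(4 + q) = 2*q*(4 + q))
-1016*(S(28) + 770) = -1016*(2*28*(4 + 28) + 770) = -1016*(2*28*32 + 770) = -1016*(1792 + 770) = -1016*2562 = -2602992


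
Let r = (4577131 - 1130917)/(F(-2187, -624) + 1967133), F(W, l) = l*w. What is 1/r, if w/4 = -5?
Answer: 659871/1148738 ≈ 0.57443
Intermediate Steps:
w = -20 (w = 4*(-5) = -20)
F(W, l) = -20*l (F(W, l) = l*(-20) = -20*l)
r = 1148738/659871 (r = (4577131 - 1130917)/(-20*(-624) + 1967133) = 3446214/(12480 + 1967133) = 3446214/1979613 = 3446214*(1/1979613) = 1148738/659871 ≈ 1.7409)
1/r = 1/(1148738/659871) = 659871/1148738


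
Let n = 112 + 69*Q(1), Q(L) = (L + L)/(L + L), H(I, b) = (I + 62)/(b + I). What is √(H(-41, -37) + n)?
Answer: √122174/26 ≈ 13.444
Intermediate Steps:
H(I, b) = (62 + I)/(I + b)
Q(L) = 1 (Q(L) = (2*L)/((2*L)) = (2*L)*(1/(2*L)) = 1)
n = 181 (n = 112 + 69*1 = 112 + 69 = 181)
√(H(-41, -37) + n) = √((62 - 41)/(-41 - 37) + 181) = √(21/(-78) + 181) = √(-1/78*21 + 181) = √(-7/26 + 181) = √(4699/26) = √122174/26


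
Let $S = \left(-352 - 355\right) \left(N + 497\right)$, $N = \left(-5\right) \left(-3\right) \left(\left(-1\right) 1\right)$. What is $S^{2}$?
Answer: $116126919076$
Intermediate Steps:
$N = -15$ ($N = 15 \left(-1\right) = -15$)
$S = -340774$ ($S = \left(-352 - 355\right) \left(-15 + 497\right) = \left(-707\right) 482 = -340774$)
$S^{2} = \left(-340774\right)^{2} = 116126919076$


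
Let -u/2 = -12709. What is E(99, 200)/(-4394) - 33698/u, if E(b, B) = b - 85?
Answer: -37106216/27921673 ≈ -1.3289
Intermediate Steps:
u = 25418 (u = -2*(-12709) = 25418)
E(b, B) = -85 + b
E(99, 200)/(-4394) - 33698/u = (-85 + 99)/(-4394) - 33698/25418 = 14*(-1/4394) - 33698*1/25418 = -7/2197 - 16849/12709 = -37106216/27921673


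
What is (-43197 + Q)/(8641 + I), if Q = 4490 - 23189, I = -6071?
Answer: -30948/1285 ≈ -24.084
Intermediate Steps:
Q = -18699
(-43197 + Q)/(8641 + I) = (-43197 - 18699)/(8641 - 6071) = -61896/2570 = -61896*1/2570 = -30948/1285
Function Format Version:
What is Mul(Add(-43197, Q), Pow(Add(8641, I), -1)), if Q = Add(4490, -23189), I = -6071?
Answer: Rational(-30948, 1285) ≈ -24.084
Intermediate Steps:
Q = -18699
Mul(Add(-43197, Q), Pow(Add(8641, I), -1)) = Mul(Add(-43197, -18699), Pow(Add(8641, -6071), -1)) = Mul(-61896, Pow(2570, -1)) = Mul(-61896, Rational(1, 2570)) = Rational(-30948, 1285)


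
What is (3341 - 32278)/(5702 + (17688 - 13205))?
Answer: -28937/10185 ≈ -2.8411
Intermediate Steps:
(3341 - 32278)/(5702 + (17688 - 13205)) = -28937/(5702 + 4483) = -28937/10185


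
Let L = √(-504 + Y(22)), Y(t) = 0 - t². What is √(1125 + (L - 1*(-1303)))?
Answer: √(2428 + 2*I*√247) ≈ 49.276 + 0.3189*I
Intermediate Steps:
Y(t) = -t²
L = 2*I*√247 (L = √(-504 - 1*22²) = √(-504 - 1*484) = √(-504 - 484) = √(-988) = 2*I*√247 ≈ 31.432*I)
√(1125 + (L - 1*(-1303))) = √(1125 + (2*I*√247 - 1*(-1303))) = √(1125 + (2*I*√247 + 1303)) = √(1125 + (1303 + 2*I*√247)) = √(2428 + 2*I*√247)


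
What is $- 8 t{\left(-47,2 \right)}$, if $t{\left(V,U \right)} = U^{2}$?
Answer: $-32$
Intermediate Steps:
$- 8 t{\left(-47,2 \right)} = - 8 \cdot 2^{2} = \left(-8\right) 4 = -32$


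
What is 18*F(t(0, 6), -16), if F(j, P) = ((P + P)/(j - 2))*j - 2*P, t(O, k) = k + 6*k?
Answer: -144/5 ≈ -28.800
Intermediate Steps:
t(O, k) = 7*k
F(j, P) = -2*P + 2*P*j/(-2 + j) (F(j, P) = ((2*P)/(-2 + j))*j - 2*P = (2*P/(-2 + j))*j - 2*P = 2*P*j/(-2 + j) - 2*P = -2*P + 2*P*j/(-2 + j))
18*F(t(0, 6), -16) = 18*(4*(-16)/(-2 + 7*6)) = 18*(4*(-16)/(-2 + 42)) = 18*(4*(-16)/40) = 18*(4*(-16)*(1/40)) = 18*(-8/5) = -144/5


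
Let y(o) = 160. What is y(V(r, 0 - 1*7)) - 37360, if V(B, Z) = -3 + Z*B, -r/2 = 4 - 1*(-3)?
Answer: -37200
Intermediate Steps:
r = -14 (r = -2*(4 - 1*(-3)) = -2*(4 + 3) = -2*7 = -14)
V(B, Z) = -3 + B*Z
y(V(r, 0 - 1*7)) - 37360 = 160 - 37360 = -37200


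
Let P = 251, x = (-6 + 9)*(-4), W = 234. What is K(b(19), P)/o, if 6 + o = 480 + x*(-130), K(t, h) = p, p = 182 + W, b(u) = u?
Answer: 208/1017 ≈ 0.20452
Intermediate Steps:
x = -12 (x = 3*(-4) = -12)
p = 416 (p = 182 + 234 = 416)
K(t, h) = 416
o = 2034 (o = -6 + (480 - 12*(-130)) = -6 + (480 + 1560) = -6 + 2040 = 2034)
K(b(19), P)/o = 416/2034 = 416*(1/2034) = 208/1017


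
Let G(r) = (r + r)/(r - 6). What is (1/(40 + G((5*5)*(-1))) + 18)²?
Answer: 540609001/1664100 ≈ 324.87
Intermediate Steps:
G(r) = 2*r/(-6 + r) (G(r) = (2*r)/(-6 + r) = 2*r/(-6 + r))
(1/(40 + G((5*5)*(-1))) + 18)² = (1/(40 + 2*((5*5)*(-1))/(-6 + (5*5)*(-1))) + 18)² = (1/(40 + 2*(25*(-1))/(-6 + 25*(-1))) + 18)² = (1/(40 + 2*(-25)/(-6 - 25)) + 18)² = (1/(40 + 2*(-25)/(-31)) + 18)² = (1/(40 + 2*(-25)*(-1/31)) + 18)² = (1/(40 + 50/31) + 18)² = (1/(1290/31) + 18)² = (31/1290 + 18)² = (23251/1290)² = 540609001/1664100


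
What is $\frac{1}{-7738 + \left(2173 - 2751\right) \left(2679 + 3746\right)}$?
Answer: $- \frac{1}{3721388} \approx -2.6872 \cdot 10^{-7}$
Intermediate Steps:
$\frac{1}{-7738 + \left(2173 - 2751\right) \left(2679 + 3746\right)} = \frac{1}{-7738 - 3713650} = \frac{1}{-3721388} = - \frac{1}{3721388}$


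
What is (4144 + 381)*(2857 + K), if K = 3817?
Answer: 30199850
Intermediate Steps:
(4144 + 381)*(2857 + K) = (4144 + 381)*(2857 + 3817) = 4525*6674 = 30199850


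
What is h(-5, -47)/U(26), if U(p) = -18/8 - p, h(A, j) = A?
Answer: 20/113 ≈ 0.17699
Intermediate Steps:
U(p) = -9/4 - p (U(p) = -18*⅛ - p = -9/4 - p)
h(-5, -47)/U(26) = -5/(-9/4 - 1*26) = -5/(-9/4 - 26) = -5/(-113/4) = -5*(-4/113) = 20/113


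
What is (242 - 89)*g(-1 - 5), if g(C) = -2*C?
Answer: 1836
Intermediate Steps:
(242 - 89)*g(-1 - 5) = (242 - 89)*(-2*(-1 - 5)) = 153*(-2*(-6)) = 153*12 = 1836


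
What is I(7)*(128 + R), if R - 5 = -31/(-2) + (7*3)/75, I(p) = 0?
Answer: 0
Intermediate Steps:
R = 1039/50 (R = 5 + (-31/(-2) + (7*3)/75) = 5 + (-31*(-1/2) + 21*(1/75)) = 5 + (31/2 + 7/25) = 5 + 789/50 = 1039/50 ≈ 20.780)
I(7)*(128 + R) = 0*(128 + 1039/50) = 0*(7439/50) = 0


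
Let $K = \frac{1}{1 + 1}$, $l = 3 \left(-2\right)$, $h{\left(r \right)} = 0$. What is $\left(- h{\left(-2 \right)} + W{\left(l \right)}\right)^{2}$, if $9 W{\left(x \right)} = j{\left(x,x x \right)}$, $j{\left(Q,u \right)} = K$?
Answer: $\frac{1}{324} \approx 0.0030864$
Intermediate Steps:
$l = -6$
$K = \frac{1}{2} \approx 0.5$
$j{\left(Q,u \right)} = \frac{1}{2}$
$W{\left(x \right)} = \frac{1}{18}$ ($W{\left(x \right)} = \frac{1}{9} \cdot \frac{1}{2} = \frac{1}{18}$)
$\left(- h{\left(-2 \right)} + W{\left(l \right)}\right)^{2} = \left(\left(-1\right) 0 + \frac{1}{18}\right)^{2} = \left(0 + \frac{1}{18}\right)^{2} = \left(\frac{1}{18}\right)^{2} = \frac{1}{324}$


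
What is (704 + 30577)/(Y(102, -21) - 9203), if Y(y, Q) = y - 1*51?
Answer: -31281/9152 ≈ -3.4179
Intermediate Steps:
Y(y, Q) = -51 + y (Y(y, Q) = y - 51 = -51 + y)
(704 + 30577)/(Y(102, -21) - 9203) = (704 + 30577)/((-51 + 102) - 9203) = 31281/(51 - 9203) = 31281/(-9152) = 31281*(-1/9152) = -31281/9152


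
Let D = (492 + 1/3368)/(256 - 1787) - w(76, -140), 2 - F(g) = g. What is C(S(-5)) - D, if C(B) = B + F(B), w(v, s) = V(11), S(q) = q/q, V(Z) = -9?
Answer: -34437799/5156408 ≈ -6.6786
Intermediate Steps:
F(g) = 2 - g
S(q) = 1
w(v, s) = -9
C(B) = 2 (C(B) = B + (2 - B) = 2)
D = 44750615/5156408 (D = (492 + 1/3368)/(256 - 1787) - 1*(-9) = (492 + 1/3368)/(-1531) + 9 = (1657057/3368)*(-1/1531) + 9 = -1657057/5156408 + 9 = 44750615/5156408 ≈ 8.6786)
C(S(-5)) - D = 2 - 1*44750615/5156408 = 2 - 44750615/5156408 = -34437799/5156408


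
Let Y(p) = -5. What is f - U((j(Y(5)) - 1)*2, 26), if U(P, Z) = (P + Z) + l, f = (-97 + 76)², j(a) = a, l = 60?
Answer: 367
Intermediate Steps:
f = 441 (f = (-21)² = 441)
U(P, Z) = 60 + P + Z (U(P, Z) = (P + Z) + 60 = 60 + P + Z)
f - U((j(Y(5)) - 1)*2, 26) = 441 - (60 + (-5 - 1)*2 + 26) = 441 - (60 - 6*2 + 26) = 441 - (60 - 12 + 26) = 441 - 1*74 = 441 - 74 = 367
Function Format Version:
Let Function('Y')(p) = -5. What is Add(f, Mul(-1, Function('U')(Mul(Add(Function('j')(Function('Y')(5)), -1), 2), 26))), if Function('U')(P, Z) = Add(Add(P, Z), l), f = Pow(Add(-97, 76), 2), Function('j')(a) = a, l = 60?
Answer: 367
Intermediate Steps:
f = 441 (f = Pow(-21, 2) = 441)
Function('U')(P, Z) = Add(60, P, Z) (Function('U')(P, Z) = Add(Add(P, Z), 60) = Add(60, P, Z))
Add(f, Mul(-1, Function('U')(Mul(Add(Function('j')(Function('Y')(5)), -1), 2), 26))) = Add(441, Mul(-1, Add(60, Mul(Add(-5, -1), 2), 26))) = Add(441, Mul(-1, Add(60, Mul(-6, 2), 26))) = Add(441, Mul(-1, Add(60, -12, 26))) = Add(441, Mul(-1, 74)) = Add(441, -74) = 367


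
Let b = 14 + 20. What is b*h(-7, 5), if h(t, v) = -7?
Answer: -238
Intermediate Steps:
b = 34
b*h(-7, 5) = 34*(-7) = -238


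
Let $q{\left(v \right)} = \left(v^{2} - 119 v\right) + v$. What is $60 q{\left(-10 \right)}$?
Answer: $76800$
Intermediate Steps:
$q{\left(v \right)} = v^{2} - 118 v$
$60 q{\left(-10 \right)} = 60 \left(- 10 \left(-118 - 10\right)\right) = 60 \left(\left(-10\right) \left(-128\right)\right) = 60 \cdot 1280 = 76800$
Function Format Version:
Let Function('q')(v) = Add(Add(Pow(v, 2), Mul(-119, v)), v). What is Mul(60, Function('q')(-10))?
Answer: 76800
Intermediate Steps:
Function('q')(v) = Add(Pow(v, 2), Mul(-118, v))
Mul(60, Function('q')(-10)) = Mul(60, Mul(-10, Add(-118, -10))) = Mul(60, Mul(-10, -128)) = Mul(60, 1280) = 76800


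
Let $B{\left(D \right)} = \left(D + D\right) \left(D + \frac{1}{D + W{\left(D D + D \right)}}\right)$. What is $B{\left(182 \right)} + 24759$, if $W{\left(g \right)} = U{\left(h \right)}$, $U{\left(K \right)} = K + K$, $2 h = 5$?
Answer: $\frac{17018673}{187} \approx 91009.0$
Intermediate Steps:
$h = \frac{5}{2}$ ($h = \frac{1}{2} \cdot 5 = \frac{5}{2} \approx 2.5$)
$U{\left(K \right)} = 2 K$
$W{\left(g \right)} = 5$ ($W{\left(g \right)} = 2 \cdot \frac{5}{2} = 5$)
$B{\left(D \right)} = 2 D \left(D + \frac{1}{5 + D}\right)$ ($B{\left(D \right)} = \left(D + D\right) \left(D + \frac{1}{D + 5}\right) = 2 D \left(D + \frac{1}{5 + D}\right)$)
$B{\left(182 \right)} + 24759 = 2 \cdot 182 \frac{1}{5 + 182} \left(1 + 182^{2} + 5 \cdot 182\right) + 24759 = 2 \cdot 182 \cdot \frac{1}{187} \left(1 + 33124 + 910\right) + 24759 = 2 \cdot 182 \cdot \frac{1}{187} \cdot 34035 + 24759 = \frac{12388740}{187} + 24759 = \frac{17018673}{187}$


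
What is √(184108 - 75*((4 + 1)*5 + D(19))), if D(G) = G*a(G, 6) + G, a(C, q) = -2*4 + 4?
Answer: 2*√46627 ≈ 431.87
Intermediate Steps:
a(C, q) = -4 (a(C, q) = -8 + 4 = -4)
D(G) = -3*G (D(G) = G*(-4) + G = -4*G + G = -3*G)
√(184108 - 75*((4 + 1)*5 + D(19))) = √(184108 - 75*((4 + 1)*5 - 3*19)) = √(184108 - 75*(5*5 - 57)) = √(184108 - 75*(25 - 57)) = √(184108 - 75*(-32)) = √(184108 + 2400) = √186508 = 2*√46627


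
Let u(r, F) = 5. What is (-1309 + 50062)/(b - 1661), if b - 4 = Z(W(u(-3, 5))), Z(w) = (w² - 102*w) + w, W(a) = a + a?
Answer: -48753/2567 ≈ -18.992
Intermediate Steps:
W(a) = 2*a
Z(w) = w² - 101*w
b = -906 (b = 4 + (2*5)*(-101 + 2*5) = 4 + 10*(-101 + 10) = 4 + 10*(-91) = 4 - 910 = -906)
(-1309 + 50062)/(b - 1661) = (-1309 + 50062)/(-906 - 1661) = 48753/(-2567) = 48753*(-1/2567) = -48753/2567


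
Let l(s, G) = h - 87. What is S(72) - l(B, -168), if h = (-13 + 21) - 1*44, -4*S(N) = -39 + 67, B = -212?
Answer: 116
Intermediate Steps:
S(N) = -7 (S(N) = -(-39 + 67)/4 = -¼*28 = -7)
h = -36 (h = 8 - 44 = -36)
l(s, G) = -123 (l(s, G) = -36 - 87 = -123)
S(72) - l(B, -168) = -7 - 1*(-123) = -7 + 123 = 116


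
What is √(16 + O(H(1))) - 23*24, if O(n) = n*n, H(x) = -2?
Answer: -552 + 2*√5 ≈ -547.53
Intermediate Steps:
O(n) = n²
√(16 + O(H(1))) - 23*24 = √(16 + (-2)²) - 23*24 = √(16 + 4) - 552 = √20 - 552 = 2*√5 - 552 = -552 + 2*√5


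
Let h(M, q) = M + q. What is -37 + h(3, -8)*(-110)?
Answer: 513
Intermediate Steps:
-37 + h(3, -8)*(-110) = -37 + (3 - 8)*(-110) = -37 - 5*(-110) = -37 + 550 = 513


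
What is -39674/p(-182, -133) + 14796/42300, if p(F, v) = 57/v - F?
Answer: -325796269/1493425 ≈ -218.15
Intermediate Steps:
p(F, v) = -F + 57/v
-39674/p(-182, -133) + 14796/42300 = -39674/(-1*(-182) + 57/(-133)) + 14796/42300 = -39674/(182 + 57*(-1/133)) + 14796*(1/42300) = -39674/(182 - 3/7) + 411/1175 = -39674/1271/7 + 411/1175 = -39674*7/1271 + 411/1175 = -277718/1271 + 411/1175 = -325796269/1493425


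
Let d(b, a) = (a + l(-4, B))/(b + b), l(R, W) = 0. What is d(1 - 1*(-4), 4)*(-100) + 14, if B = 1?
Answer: -26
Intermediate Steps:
d(b, a) = a/(2*b) (d(b, a) = (a + 0)/(b + b) = a/((2*b)) = a*(1/(2*b)) = a/(2*b))
d(1 - 1*(-4), 4)*(-100) + 14 = ((½)*4/(1 - 1*(-4)))*(-100) + 14 = ((½)*4/(1 + 4))*(-100) + 14 = ((½)*4/5)*(-100) + 14 = ((½)*4*(⅕))*(-100) + 14 = (⅖)*(-100) + 14 = -40 + 14 = -26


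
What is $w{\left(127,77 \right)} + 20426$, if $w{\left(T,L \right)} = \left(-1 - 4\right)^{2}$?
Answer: $20451$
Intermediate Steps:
$w{\left(T,L \right)} = 25$ ($w{\left(T,L \right)} = \left(-5\right)^{2} = 25$)
$w{\left(127,77 \right)} + 20426 = 25 + 20426 = 20451$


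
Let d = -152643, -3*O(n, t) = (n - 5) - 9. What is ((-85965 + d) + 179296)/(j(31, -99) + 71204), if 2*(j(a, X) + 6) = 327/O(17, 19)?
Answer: -118624/142069 ≈ -0.83497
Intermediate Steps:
O(n, t) = 14/3 - n/3 (O(n, t) = -((n - 5) - 9)/3 = -((-5 + n) - 9)/3 = -(-14 + n)/3 = 14/3 - n/3)
j(a, X) = -339/2 (j(a, X) = -6 + (327/(14/3 - ⅓*17))/2 = -6 + (327/(14/3 - 17/3))/2 = -6 + (327/(-1))/2 = -6 + (327*(-1))/2 = -6 + (½)*(-327) = -6 - 327/2 = -339/2)
((-85965 + d) + 179296)/(j(31, -99) + 71204) = ((-85965 - 152643) + 179296)/(-339/2 + 71204) = (-238608 + 179296)/(142069/2) = -59312*2/142069 = -118624/142069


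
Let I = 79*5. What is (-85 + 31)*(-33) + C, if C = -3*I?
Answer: 597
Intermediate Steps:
I = 395
C = -1185 (C = -3*395 = -1185)
(-85 + 31)*(-33) + C = (-85 + 31)*(-33) - 1185 = -54*(-33) - 1185 = 1782 - 1185 = 597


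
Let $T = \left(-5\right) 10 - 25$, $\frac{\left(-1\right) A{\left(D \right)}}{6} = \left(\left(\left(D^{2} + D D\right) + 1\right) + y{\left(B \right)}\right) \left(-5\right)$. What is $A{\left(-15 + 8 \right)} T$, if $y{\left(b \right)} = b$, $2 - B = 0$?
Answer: $-227250$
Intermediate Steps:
$B = 2$ ($B = 2 - 0 = 2 + 0 = 2$)
$A{\left(D \right)} = 90 + 60 D^{2}$ ($A{\left(D \right)} = - 6 \left(\left(\left(D^{2} + D D\right) + 1\right) + 2\right) \left(-5\right) = - 6 \left(\left(\left(D^{2} + D^{2}\right) + 1\right) + 2\right) \left(-5\right) = - 6 \left(\left(2 D^{2} + 1\right) + 2\right) \left(-5\right) = - 6 \left(\left(1 + 2 D^{2}\right) + 2\right) \left(-5\right) = - 6 \left(3 + 2 D^{2}\right) \left(-5\right) = - 6 \left(-15 - 10 D^{2}\right) = 90 + 60 D^{2}$)
$T = -75$ ($T = -50 - 25 = -75$)
$A{\left(-15 + 8 \right)} T = \left(90 + 60 \left(-15 + 8\right)^{2}\right) \left(-75\right) = \left(90 + 60 \left(-7\right)^{2}\right) \left(-75\right) = \left(90 + 60 \cdot 49\right) \left(-75\right) = \left(90 + 2940\right) \left(-75\right) = 3030 \left(-75\right) = -227250$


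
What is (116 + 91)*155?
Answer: 32085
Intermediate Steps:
(116 + 91)*155 = 207*155 = 32085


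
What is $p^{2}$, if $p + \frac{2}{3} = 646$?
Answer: $\frac{3748096}{9} \approx 4.1646 \cdot 10^{5}$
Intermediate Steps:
$p = \frac{1936}{3}$ ($p = - \frac{2}{3} + 646 = \frac{1936}{3} \approx 645.33$)
$p^{2} = \left(\frac{1936}{3}\right)^{2} = \frac{3748096}{9}$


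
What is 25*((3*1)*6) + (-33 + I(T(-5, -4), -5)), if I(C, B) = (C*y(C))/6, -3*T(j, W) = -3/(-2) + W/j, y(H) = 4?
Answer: 18742/45 ≈ 416.49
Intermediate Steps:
T(j, W) = -½ - W/(3*j) (T(j, W) = -(-3/(-2) + W/j)/3 = -(-3*(-½) + W/j)/3 = -(3/2 + W/j)/3 = -½ - W/(3*j))
I(C, B) = 2*C/3 (I(C, B) = (C*4)/6 = (4*C)*(⅙) = 2*C/3)
25*((3*1)*6) + (-33 + I(T(-5, -4), -5)) = 25*((3*1)*6) + (-33 + 2*((-½*(-5) - ⅓*(-4))/(-5))/3) = 25*(3*6) + (-33 + 2*(-(5/2 + 4/3)/5)/3) = 25*18 + (-33 + 2*(-⅕*23/6)/3) = 450 + (-33 + (⅔)*(-23/30)) = 450 + (-33 - 23/45) = 450 - 1508/45 = 18742/45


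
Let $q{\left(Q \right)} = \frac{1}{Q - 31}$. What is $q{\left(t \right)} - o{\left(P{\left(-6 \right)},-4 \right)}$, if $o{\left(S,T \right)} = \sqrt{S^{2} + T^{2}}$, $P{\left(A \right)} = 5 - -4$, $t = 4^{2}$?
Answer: $- \frac{1}{15} - \sqrt{97} \approx -9.9155$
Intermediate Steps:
$t = 16$
$P{\left(A \right)} = 9$ ($P{\left(A \right)} = 5 + 4 = 9$)
$q{\left(Q \right)} = \frac{1}{-31 + Q}$
$q{\left(t \right)} - o{\left(P{\left(-6 \right)},-4 \right)} = \frac{1}{-31 + 16} - \sqrt{9^{2} + \left(-4\right)^{2}} = \frac{1}{-15} - \sqrt{81 + 16} = - \frac{1}{15} - \sqrt{97}$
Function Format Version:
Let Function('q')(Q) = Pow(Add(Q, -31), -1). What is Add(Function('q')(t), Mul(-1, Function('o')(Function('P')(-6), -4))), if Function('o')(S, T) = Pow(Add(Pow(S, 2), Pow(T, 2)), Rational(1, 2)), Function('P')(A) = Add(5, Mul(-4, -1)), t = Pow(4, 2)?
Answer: Add(Rational(-1, 15), Mul(-1, Pow(97, Rational(1, 2)))) ≈ -9.9155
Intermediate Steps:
t = 16
Function('P')(A) = 9 (Function('P')(A) = Add(5, 4) = 9)
Function('q')(Q) = Pow(Add(-31, Q), -1)
Add(Function('q')(t), Mul(-1, Function('o')(Function('P')(-6), -4))) = Add(Pow(Add(-31, 16), -1), Mul(-1, Pow(Add(Pow(9, 2), Pow(-4, 2)), Rational(1, 2)))) = Add(Pow(-15, -1), Mul(-1, Pow(Add(81, 16), Rational(1, 2)))) = Add(Rational(-1, 15), Mul(-1, Pow(97, Rational(1, 2))))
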